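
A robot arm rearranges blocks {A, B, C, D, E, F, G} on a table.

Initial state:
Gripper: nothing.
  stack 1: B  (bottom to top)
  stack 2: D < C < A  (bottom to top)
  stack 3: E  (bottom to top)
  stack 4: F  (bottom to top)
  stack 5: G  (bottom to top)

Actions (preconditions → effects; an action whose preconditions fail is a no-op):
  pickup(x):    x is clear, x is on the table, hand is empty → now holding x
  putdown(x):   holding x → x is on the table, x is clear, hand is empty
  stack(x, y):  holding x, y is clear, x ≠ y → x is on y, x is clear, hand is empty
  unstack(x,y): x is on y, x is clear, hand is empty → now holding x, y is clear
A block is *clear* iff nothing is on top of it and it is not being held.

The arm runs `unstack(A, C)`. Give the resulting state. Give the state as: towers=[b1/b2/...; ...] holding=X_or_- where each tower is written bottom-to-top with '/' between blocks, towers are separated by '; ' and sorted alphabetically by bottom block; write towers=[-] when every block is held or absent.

before: towers=[B; D/C/A; E; F; G] holding=-
pre[unstack(A, C)]: on(A,C) ✓, clear(A) ✓, handempty ✓
all met → apply unstack(A, C)
after:  towers=[B; D/C; E; F; G] holding=A

towers=[B; D/C; E; F; G] holding=A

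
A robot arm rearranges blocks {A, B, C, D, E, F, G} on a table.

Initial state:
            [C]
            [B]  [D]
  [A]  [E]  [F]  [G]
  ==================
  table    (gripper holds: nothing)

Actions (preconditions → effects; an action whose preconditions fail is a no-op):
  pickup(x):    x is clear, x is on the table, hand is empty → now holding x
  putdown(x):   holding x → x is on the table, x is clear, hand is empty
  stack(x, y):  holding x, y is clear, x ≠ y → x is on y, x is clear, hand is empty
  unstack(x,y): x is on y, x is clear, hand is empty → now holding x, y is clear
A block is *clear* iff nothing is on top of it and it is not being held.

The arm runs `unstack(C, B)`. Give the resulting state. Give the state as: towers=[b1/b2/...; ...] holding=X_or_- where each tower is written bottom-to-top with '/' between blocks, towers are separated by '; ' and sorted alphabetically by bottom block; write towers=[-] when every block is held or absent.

before: towers=[A; E; F/B/C; G/D] holding=-
pre[unstack(C, B)]: on(C,B) yes, clear(C) yes, handempty yes
all met → apply unstack(C, B)
after:  towers=[A; E; F/B; G/D] holding=C

towers=[A; E; F/B; G/D] holding=C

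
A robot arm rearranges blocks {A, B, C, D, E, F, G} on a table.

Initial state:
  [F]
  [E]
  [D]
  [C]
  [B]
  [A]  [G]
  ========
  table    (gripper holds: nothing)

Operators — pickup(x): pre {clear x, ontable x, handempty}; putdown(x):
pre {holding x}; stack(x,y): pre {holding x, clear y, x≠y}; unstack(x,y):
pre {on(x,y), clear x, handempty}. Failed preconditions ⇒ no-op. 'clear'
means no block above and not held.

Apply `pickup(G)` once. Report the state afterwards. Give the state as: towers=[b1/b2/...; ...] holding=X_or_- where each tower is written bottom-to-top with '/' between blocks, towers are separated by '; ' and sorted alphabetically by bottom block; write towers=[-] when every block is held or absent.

before: towers=[A/B/C/D/E/F; G] holding=-
pre[pickup(G)]: clear(G) yes, ontable(G) yes, handempty yes
all met → apply pickup(G)
after:  towers=[A/B/C/D/E/F] holding=G

towers=[A/B/C/D/E/F] holding=G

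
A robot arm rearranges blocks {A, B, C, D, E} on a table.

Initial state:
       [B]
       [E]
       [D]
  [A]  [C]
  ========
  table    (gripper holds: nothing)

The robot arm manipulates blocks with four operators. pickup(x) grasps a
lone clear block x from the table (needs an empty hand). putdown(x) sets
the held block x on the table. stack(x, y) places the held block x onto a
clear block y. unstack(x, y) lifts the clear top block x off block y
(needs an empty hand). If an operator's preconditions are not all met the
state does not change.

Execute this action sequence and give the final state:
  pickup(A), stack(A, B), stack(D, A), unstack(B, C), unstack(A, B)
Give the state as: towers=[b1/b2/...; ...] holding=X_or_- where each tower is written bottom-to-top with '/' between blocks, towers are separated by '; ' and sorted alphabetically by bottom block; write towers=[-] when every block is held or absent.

towers=[C/D/E/B] holding=A

step 1 (pickup(A)): towers=[C/D/E/B] holding=A
step 2 (stack(A, B)): towers=[C/D/E/B/A] holding=-
step 3 (stack(D, A)) [no-op]: towers=[C/D/E/B/A] holding=-
step 4 (unstack(B, C)) [no-op]: towers=[C/D/E/B/A] holding=-
step 5 (unstack(A, B)): towers=[C/D/E/B] holding=A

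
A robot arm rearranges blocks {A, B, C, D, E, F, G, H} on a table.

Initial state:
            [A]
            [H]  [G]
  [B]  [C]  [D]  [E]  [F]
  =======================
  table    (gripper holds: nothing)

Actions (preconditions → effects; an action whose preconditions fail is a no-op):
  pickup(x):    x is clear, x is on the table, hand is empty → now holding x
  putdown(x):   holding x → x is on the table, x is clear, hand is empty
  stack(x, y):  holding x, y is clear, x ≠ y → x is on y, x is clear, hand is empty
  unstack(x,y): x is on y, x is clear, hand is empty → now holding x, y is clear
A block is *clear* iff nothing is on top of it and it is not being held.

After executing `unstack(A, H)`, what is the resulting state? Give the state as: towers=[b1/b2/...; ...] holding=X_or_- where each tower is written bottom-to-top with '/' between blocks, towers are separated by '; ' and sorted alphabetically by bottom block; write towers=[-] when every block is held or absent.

towers=[B; C; D/H; E/G; F] holding=A

before: towers=[B; C; D/H/A; E/G; F] holding=-
pre[unstack(A, H)]: on(A,H) ok, clear(A) ok, handempty ok
all met → apply unstack(A, H)
after:  towers=[B; C; D/H; E/G; F] holding=A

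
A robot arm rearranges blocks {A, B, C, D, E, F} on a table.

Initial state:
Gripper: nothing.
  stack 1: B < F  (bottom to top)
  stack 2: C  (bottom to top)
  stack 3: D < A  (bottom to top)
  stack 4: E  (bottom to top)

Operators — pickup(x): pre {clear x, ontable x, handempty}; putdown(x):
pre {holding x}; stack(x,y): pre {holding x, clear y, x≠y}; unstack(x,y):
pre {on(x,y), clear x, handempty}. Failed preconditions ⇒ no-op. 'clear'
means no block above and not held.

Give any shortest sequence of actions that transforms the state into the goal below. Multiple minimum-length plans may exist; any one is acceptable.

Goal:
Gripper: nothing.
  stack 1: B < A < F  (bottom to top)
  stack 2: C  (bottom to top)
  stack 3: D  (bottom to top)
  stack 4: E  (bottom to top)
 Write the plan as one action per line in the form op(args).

unstack(F, B)
putdown(F)
unstack(A, D)
stack(A, B)
pickup(F)
stack(F, A)

step 1 (unstack(F, B)): towers=[B; C; D/A; E] holding=F
step 2 (putdown(F)): towers=[B; C; D/A; E; F] holding=-
step 3 (unstack(A, D)): towers=[B; C; D; E; F] holding=A
step 4 (stack(A, B)): towers=[B/A; C; D; E; F] holding=-
step 5 (pickup(F)): towers=[B/A; C; D; E] holding=F
step 6 (stack(F, A)): towers=[B/A/F; C; D; E] holding=-
goal check: towers=[B/A/F; C; D; E] holding=- — reached (length 6, optimal by BFS)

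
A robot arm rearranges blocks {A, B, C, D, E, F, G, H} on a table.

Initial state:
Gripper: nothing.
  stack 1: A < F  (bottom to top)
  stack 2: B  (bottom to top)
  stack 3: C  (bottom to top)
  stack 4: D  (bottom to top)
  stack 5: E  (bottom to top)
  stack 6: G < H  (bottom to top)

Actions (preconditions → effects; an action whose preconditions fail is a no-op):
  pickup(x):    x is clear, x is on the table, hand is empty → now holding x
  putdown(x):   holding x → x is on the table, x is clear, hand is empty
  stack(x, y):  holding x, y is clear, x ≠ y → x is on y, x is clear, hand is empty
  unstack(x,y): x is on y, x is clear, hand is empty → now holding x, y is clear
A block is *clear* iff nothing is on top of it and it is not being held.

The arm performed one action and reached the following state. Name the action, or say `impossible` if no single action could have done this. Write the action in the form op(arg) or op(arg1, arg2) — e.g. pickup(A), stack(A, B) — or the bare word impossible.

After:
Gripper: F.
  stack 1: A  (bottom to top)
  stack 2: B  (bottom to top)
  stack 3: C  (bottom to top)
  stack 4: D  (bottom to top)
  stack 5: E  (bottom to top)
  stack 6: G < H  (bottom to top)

target: towers=[A; B; C; D; E; G/H] holding=F
         pickup(E) → towers=[A/F; B; C; D; G/H] holding=E
     unstack(H, G) → towers=[A/F; B; C; D; E; G] holding=H
         pickup(B) → towers=[A/F; C; D; E; G/H] holding=B
     unstack(F, A) → towers=[A; B; C; D; E; G/H] holding=F  ← match
         pickup(D) → towers=[A/F; B; C; E; G/H] holding=D
         pickup(C) → towers=[A/F; B; D; E; G/H] holding=C

unstack(F, A)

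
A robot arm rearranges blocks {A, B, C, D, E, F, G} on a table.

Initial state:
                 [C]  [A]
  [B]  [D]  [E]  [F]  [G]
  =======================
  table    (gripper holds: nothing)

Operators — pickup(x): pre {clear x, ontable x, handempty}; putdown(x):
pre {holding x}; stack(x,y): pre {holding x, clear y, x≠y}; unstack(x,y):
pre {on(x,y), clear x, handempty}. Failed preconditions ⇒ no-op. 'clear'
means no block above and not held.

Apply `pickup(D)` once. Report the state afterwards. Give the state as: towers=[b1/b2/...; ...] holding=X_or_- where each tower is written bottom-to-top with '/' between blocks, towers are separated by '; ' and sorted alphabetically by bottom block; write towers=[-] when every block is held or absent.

before: towers=[B; D; E; F/C; G/A] holding=-
pre[pickup(D)]: clear(D) ✓, ontable(D) ✓, handempty ✓
all met → apply pickup(D)
after:  towers=[B; E; F/C; G/A] holding=D

towers=[B; E; F/C; G/A] holding=D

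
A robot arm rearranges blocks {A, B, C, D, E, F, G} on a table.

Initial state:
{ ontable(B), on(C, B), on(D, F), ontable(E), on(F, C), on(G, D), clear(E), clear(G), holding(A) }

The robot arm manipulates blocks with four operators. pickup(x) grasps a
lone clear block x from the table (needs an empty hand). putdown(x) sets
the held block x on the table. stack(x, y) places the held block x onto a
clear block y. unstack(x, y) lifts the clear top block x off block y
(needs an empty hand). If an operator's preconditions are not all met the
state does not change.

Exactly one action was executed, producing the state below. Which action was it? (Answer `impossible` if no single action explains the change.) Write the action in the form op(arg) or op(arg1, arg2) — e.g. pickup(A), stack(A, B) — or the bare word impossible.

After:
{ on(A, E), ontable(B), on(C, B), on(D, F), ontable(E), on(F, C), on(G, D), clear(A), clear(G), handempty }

stack(A, E)

target: towers=[B/C/F/D/G; E/A] holding=-
        putdown(A) → towers=[A; B/C/F/D/G; E] holding=-
       stack(A, G) → towers=[B/C/F/D/G/A; E] holding=-
       stack(A, E) → towers=[B/C/F/D/G; E/A] holding=-  ← match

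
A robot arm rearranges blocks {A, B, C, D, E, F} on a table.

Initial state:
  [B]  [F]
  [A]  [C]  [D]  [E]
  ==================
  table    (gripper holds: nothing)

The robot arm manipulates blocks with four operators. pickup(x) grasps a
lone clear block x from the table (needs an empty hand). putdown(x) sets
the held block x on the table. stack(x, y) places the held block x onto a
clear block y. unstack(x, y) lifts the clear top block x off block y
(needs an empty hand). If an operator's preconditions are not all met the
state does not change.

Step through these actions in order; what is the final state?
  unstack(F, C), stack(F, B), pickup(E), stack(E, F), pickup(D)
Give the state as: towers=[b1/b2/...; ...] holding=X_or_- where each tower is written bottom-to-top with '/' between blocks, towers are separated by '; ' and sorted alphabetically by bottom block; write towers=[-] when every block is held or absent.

towers=[A/B/F/E; C] holding=D

step 1 (unstack(F, C)): towers=[A/B; C; D; E] holding=F
step 2 (stack(F, B)): towers=[A/B/F; C; D; E] holding=-
step 3 (pickup(E)): towers=[A/B/F; C; D] holding=E
step 4 (stack(E, F)): towers=[A/B/F/E; C; D] holding=-
step 5 (pickup(D)): towers=[A/B/F/E; C] holding=D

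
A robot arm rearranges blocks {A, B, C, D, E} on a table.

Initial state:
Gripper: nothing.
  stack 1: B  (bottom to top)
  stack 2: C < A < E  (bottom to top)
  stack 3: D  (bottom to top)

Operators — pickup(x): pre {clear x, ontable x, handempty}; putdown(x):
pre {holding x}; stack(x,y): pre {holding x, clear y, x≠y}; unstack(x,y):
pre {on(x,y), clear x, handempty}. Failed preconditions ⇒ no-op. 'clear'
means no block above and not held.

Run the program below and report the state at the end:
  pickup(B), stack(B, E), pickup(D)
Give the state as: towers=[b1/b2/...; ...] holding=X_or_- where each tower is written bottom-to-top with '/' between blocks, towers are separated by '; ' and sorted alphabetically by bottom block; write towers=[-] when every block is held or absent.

towers=[C/A/E/B] holding=D

step 1 (pickup(B)): towers=[C/A/E; D] holding=B
step 2 (stack(B, E)): towers=[C/A/E/B; D] holding=-
step 3 (pickup(D)): towers=[C/A/E/B] holding=D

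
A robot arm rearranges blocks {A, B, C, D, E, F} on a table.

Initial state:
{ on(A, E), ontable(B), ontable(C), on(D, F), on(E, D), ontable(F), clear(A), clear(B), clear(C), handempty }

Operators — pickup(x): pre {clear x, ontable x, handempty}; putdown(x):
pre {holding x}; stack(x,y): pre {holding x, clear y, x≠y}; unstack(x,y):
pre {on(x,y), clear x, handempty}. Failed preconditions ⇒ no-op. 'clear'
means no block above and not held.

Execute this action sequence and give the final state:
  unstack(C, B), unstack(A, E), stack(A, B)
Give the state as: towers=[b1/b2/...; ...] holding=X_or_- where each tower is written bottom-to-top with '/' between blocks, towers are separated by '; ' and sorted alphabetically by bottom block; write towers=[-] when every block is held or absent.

step 1 (unstack(C, B)) [no-op]: towers=[B; C; F/D/E/A] holding=-
step 2 (unstack(A, E)): towers=[B; C; F/D/E] holding=A
step 3 (stack(A, B)): towers=[B/A; C; F/D/E] holding=-

towers=[B/A; C; F/D/E] holding=-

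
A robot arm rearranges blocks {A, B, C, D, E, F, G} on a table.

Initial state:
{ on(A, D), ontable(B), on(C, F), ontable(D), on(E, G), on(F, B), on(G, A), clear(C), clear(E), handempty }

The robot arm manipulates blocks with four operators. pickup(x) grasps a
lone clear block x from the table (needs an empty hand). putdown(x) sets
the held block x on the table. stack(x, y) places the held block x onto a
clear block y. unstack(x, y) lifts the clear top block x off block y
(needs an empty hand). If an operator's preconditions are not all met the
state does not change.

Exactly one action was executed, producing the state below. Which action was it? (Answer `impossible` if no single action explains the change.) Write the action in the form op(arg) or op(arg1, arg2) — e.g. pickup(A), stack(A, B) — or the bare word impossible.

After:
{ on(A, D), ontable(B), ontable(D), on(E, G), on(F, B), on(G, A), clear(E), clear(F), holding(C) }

target: towers=[B/F; D/A/G/E] holding=C
     unstack(E, G) → towers=[B/F/C; D/A/G] holding=E
     unstack(C, F) → towers=[B/F; D/A/G/E] holding=C  ← match

unstack(C, F)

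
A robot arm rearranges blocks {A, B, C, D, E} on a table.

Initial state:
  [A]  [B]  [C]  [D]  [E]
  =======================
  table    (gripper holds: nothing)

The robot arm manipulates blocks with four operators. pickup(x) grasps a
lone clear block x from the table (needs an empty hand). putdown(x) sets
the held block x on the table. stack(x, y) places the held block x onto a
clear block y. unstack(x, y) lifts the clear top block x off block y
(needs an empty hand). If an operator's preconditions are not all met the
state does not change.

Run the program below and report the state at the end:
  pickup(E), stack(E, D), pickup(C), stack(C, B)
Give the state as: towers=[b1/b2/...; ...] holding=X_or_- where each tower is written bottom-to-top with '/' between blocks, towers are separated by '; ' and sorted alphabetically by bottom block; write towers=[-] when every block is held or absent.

towers=[A; B/C; D/E] holding=-

step 1 (pickup(E)): towers=[A; B; C; D] holding=E
step 2 (stack(E, D)): towers=[A; B; C; D/E] holding=-
step 3 (pickup(C)): towers=[A; B; D/E] holding=C
step 4 (stack(C, B)): towers=[A; B/C; D/E] holding=-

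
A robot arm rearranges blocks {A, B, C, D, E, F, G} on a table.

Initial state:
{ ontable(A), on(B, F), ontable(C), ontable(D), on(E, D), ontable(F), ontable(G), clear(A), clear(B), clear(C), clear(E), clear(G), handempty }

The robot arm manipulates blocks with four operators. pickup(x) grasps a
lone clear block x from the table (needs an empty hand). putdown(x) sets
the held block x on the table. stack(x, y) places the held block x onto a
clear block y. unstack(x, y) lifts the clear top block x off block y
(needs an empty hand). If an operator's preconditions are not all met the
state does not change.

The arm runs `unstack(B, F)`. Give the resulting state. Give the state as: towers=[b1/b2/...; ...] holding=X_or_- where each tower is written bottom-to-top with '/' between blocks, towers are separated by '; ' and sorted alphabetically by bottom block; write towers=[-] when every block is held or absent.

before: towers=[A; C; D/E; F/B; G] holding=-
pre[unstack(B, F)]: on(B,F) ok, clear(B) ok, handempty ok
all met → apply unstack(B, F)
after:  towers=[A; C; D/E; F; G] holding=B

towers=[A; C; D/E; F; G] holding=B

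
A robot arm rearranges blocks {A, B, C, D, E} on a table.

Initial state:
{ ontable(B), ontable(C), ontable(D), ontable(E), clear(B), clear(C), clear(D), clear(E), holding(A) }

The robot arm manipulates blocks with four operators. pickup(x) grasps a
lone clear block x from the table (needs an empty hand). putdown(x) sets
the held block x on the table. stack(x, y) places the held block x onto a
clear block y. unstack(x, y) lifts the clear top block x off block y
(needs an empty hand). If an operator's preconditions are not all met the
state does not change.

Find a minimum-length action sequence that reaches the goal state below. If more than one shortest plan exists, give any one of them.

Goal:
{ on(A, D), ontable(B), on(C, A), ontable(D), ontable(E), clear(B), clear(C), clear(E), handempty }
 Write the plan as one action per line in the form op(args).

step 1 (stack(A, D)): towers=[B; C; D/A; E] holding=-
step 2 (pickup(C)): towers=[B; D/A; E] holding=C
step 3 (stack(C, A)): towers=[B; D/A/C; E] holding=-
goal check: towers=[B; D/A/C; E] holding=- — reached (length 3, optimal by BFS)

stack(A, D)
pickup(C)
stack(C, A)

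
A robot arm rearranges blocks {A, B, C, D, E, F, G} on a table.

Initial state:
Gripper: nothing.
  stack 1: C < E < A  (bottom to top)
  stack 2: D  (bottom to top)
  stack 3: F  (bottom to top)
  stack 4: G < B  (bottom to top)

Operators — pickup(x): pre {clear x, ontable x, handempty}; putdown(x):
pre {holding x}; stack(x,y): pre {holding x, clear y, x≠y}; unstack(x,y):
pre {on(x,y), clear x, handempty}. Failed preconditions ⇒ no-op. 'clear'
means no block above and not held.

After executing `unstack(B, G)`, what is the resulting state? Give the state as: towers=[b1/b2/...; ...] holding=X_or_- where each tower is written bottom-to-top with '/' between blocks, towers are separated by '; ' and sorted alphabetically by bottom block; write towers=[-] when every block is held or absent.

towers=[C/E/A; D; F; G] holding=B

before: towers=[C/E/A; D; F; G/B] holding=-
pre[unstack(B, G)]: on(B,G) ✓, clear(B) ✓, handempty ✓
all met → apply unstack(B, G)
after:  towers=[C/E/A; D; F; G] holding=B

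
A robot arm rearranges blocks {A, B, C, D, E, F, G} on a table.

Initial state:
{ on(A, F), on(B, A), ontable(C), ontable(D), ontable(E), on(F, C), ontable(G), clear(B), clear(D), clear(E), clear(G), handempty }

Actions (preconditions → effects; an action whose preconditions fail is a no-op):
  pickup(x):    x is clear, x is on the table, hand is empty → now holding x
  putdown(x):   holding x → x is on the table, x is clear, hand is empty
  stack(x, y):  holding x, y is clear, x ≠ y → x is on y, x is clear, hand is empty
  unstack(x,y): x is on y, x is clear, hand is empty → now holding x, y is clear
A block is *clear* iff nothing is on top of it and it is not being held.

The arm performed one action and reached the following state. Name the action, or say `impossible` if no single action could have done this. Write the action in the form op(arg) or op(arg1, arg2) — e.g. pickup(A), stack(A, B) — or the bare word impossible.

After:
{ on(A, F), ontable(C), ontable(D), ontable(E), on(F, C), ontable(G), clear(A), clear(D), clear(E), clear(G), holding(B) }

unstack(B, A)

target: towers=[C/F/A; D; E; G] holding=B
     unstack(B, A) → towers=[C/F/A; D; E; G] holding=B  ← match
         pickup(G) → towers=[C/F/A/B; D; E] holding=G
         pickup(D) → towers=[C/F/A/B; E; G] holding=D
         pickup(E) → towers=[C/F/A/B; D; G] holding=E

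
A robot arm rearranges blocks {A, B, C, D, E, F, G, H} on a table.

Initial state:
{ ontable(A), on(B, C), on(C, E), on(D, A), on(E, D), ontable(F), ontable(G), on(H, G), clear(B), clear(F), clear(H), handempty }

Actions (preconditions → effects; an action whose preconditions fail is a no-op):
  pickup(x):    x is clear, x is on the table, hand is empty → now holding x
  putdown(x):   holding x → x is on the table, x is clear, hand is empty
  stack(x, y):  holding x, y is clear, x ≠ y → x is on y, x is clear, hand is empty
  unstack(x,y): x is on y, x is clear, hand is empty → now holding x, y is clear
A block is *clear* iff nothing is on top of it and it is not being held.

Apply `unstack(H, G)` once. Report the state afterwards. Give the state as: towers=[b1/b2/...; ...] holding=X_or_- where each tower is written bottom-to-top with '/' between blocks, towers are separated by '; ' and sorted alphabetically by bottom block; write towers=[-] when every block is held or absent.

towers=[A/D/E/C/B; F; G] holding=H

before: towers=[A/D/E/C/B; F; G/H] holding=-
pre[unstack(H, G)]: on(H,G) ok, clear(H) ok, handempty ok
all met → apply unstack(H, G)
after:  towers=[A/D/E/C/B; F; G] holding=H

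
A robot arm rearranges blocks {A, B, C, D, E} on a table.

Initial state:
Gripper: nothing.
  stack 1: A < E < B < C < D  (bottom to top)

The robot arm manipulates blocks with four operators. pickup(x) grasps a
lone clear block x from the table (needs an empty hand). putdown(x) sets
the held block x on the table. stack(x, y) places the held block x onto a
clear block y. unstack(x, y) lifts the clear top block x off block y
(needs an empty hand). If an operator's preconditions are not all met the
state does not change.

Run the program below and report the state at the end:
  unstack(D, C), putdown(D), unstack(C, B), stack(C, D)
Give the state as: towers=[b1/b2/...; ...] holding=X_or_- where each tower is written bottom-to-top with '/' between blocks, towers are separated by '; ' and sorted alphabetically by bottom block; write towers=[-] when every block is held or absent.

step 1 (unstack(D, C)): towers=[A/E/B/C] holding=D
step 2 (putdown(D)): towers=[A/E/B/C; D] holding=-
step 3 (unstack(C, B)): towers=[A/E/B; D] holding=C
step 4 (stack(C, D)): towers=[A/E/B; D/C] holding=-

towers=[A/E/B; D/C] holding=-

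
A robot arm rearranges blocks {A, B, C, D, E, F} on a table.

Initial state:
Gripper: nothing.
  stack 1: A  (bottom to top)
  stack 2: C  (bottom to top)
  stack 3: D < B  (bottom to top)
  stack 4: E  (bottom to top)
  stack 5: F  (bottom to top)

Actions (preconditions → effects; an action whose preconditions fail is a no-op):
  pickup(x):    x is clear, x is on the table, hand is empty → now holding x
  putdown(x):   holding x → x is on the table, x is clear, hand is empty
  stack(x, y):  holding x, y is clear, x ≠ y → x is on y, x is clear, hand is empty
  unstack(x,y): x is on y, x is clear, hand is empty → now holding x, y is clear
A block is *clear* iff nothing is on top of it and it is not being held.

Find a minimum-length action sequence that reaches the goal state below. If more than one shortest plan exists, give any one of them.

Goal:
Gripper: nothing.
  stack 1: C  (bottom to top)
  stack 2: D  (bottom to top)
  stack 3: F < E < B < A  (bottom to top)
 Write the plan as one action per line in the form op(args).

pickup(E)
stack(E, F)
unstack(B, D)
stack(B, E)
pickup(A)
stack(A, B)

step 1 (pickup(E)): towers=[A; C; D/B; F] holding=E
step 2 (stack(E, F)): towers=[A; C; D/B; F/E] holding=-
step 3 (unstack(B, D)): towers=[A; C; D; F/E] holding=B
step 4 (stack(B, E)): towers=[A; C; D; F/E/B] holding=-
step 5 (pickup(A)): towers=[C; D; F/E/B] holding=A
step 6 (stack(A, B)): towers=[C; D; F/E/B/A] holding=-
goal check: towers=[C; D; F/E/B/A] holding=- — reached (length 6, optimal by BFS)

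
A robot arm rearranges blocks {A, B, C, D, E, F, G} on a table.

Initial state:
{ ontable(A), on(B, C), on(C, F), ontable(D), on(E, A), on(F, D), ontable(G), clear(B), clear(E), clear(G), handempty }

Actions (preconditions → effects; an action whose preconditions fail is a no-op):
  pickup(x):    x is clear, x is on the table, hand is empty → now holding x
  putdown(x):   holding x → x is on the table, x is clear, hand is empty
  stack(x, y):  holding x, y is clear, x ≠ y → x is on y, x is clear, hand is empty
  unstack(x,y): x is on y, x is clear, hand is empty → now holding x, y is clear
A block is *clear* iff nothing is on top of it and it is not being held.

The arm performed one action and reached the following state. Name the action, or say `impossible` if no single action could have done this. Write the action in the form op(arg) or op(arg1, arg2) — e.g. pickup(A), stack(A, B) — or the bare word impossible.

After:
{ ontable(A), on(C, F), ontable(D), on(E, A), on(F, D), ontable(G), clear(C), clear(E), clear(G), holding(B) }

target: towers=[A/E; D/F/C; G] holding=B
     unstack(B, C) → towers=[A/E; D/F/C; G] holding=B  ← match
         pickup(G) → towers=[A/E; D/F/C/B] holding=G
     unstack(E, A) → towers=[A; D/F/C/B; G] holding=E

unstack(B, C)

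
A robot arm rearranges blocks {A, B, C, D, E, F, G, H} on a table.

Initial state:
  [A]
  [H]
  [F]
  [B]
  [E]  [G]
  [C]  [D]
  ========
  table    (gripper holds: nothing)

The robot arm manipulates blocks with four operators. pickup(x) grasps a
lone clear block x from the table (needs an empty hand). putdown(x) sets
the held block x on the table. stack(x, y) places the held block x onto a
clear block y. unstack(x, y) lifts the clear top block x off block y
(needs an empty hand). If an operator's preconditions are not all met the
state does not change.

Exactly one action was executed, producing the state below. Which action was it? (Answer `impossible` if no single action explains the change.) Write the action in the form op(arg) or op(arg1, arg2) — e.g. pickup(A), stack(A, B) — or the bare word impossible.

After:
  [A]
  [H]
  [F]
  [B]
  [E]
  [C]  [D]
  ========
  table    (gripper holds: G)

target: towers=[C/E/B/F/H/A; D] holding=G
     unstack(G, D) → towers=[C/E/B/F/H/A; D] holding=G  ← match
     unstack(A, H) → towers=[C/E/B/F/H; D/G] holding=A

unstack(G, D)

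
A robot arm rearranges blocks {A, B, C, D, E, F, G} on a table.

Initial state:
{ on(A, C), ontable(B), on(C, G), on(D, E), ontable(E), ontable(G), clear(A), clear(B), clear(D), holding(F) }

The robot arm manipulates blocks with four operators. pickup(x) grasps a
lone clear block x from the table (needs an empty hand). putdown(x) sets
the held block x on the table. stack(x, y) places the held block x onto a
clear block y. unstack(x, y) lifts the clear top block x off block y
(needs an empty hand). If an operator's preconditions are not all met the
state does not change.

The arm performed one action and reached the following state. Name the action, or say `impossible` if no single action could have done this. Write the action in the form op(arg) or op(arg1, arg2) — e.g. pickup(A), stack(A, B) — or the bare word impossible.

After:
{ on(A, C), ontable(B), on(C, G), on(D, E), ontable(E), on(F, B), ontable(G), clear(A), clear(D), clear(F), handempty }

stack(F, B)

target: towers=[B/F; E/D; G/C/A] holding=-
        putdown(F) → towers=[B; E/D; F; G/C/A] holding=-
       stack(F, B) → towers=[B/F; E/D; G/C/A] holding=-  ← match
       stack(F, D) → towers=[B; E/D/F; G/C/A] holding=-
       stack(F, A) → towers=[B; E/D; G/C/A/F] holding=-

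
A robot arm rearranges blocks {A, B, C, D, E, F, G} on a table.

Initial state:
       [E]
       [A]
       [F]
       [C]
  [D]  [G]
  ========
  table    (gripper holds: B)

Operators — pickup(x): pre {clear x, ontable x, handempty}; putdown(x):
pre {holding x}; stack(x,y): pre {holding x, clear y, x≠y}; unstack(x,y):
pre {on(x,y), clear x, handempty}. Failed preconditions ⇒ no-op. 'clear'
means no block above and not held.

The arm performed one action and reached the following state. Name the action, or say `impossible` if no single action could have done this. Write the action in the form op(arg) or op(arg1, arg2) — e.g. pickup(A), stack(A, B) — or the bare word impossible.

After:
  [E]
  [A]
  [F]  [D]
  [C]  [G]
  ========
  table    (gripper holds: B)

impossible

target: towers=[C/F/A/E; G/D] holding=B
        putdown(B) → towers=[B; D; G/C/F/A/E] holding=-
       stack(B, D) → towers=[D/B; G/C/F/A/E] holding=-
       stack(B, E) → towers=[D; G/C/F/A/E/B] holding=-
none of the 3 applicable actions match → impossible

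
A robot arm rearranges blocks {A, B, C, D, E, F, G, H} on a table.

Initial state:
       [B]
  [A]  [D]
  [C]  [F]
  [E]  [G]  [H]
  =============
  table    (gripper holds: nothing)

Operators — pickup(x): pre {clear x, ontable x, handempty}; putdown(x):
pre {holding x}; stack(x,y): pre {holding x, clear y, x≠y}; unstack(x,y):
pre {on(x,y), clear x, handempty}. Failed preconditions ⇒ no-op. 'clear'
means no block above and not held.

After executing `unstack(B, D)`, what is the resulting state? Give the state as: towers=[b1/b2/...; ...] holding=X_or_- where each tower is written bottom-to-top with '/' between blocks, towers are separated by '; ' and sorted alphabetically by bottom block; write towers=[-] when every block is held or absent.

towers=[E/C/A; G/F/D; H] holding=B

before: towers=[E/C/A; G/F/D/B; H] holding=-
pre[unstack(B, D)]: on(B,D) ✓, clear(B) ✓, handempty ✓
all met → apply unstack(B, D)
after:  towers=[E/C/A; G/F/D; H] holding=B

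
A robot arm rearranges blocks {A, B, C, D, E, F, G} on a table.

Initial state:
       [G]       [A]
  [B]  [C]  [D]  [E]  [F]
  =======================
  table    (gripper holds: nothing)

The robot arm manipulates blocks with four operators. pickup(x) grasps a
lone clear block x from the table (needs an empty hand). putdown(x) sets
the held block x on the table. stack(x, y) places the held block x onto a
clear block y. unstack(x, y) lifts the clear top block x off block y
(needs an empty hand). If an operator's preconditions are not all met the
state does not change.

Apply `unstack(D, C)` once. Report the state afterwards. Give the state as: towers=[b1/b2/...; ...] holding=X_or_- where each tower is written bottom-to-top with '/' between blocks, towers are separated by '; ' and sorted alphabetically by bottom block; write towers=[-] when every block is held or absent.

towers=[B; C/G; D; E/A; F] holding=-

before: towers=[B; C/G; D; E/A; F] holding=-
pre[unstack(D, C)]: on(D,C) fail, clear(D) ok, handempty ok
on(D,C) unmet → unstack(D, C) is a no-op
after:  towers=[B; C/G; D; E/A; F] holding=-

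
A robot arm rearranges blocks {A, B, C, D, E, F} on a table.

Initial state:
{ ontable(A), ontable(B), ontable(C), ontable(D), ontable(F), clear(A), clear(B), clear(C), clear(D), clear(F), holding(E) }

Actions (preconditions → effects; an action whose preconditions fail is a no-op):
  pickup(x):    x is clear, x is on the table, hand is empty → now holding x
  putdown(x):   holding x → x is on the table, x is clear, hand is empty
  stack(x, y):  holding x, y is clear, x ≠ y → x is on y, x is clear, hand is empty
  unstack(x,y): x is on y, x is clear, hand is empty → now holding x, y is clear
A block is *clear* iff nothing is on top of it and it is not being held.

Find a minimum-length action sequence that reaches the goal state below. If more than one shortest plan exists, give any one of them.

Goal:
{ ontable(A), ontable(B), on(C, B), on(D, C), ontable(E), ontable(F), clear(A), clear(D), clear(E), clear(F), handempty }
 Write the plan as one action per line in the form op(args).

step 1 (putdown(E)): towers=[A; B; C; D; E; F] holding=-
step 2 (pickup(C)): towers=[A; B; D; E; F] holding=C
step 3 (stack(C, B)): towers=[A; B/C; D; E; F] holding=-
step 4 (pickup(D)): towers=[A; B/C; E; F] holding=D
step 5 (stack(D, C)): towers=[A; B/C/D; E; F] holding=-
goal check: towers=[A; B/C/D; E; F] holding=- — reached (length 5, optimal by BFS)

putdown(E)
pickup(C)
stack(C, B)
pickup(D)
stack(D, C)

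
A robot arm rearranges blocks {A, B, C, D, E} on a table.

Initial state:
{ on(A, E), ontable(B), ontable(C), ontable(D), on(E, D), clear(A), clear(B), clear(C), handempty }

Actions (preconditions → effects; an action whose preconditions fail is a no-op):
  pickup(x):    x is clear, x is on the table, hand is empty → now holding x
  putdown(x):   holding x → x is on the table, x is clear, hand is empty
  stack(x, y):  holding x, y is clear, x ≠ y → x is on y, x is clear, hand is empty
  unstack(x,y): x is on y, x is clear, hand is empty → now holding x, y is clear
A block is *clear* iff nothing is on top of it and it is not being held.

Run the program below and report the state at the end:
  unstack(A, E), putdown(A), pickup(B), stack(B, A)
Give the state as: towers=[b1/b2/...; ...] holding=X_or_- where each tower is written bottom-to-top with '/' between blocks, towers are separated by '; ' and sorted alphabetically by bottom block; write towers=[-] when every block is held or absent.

towers=[A/B; C; D/E] holding=-

step 1 (unstack(A, E)): towers=[B; C; D/E] holding=A
step 2 (putdown(A)): towers=[A; B; C; D/E] holding=-
step 3 (pickup(B)): towers=[A; C; D/E] holding=B
step 4 (stack(B, A)): towers=[A/B; C; D/E] holding=-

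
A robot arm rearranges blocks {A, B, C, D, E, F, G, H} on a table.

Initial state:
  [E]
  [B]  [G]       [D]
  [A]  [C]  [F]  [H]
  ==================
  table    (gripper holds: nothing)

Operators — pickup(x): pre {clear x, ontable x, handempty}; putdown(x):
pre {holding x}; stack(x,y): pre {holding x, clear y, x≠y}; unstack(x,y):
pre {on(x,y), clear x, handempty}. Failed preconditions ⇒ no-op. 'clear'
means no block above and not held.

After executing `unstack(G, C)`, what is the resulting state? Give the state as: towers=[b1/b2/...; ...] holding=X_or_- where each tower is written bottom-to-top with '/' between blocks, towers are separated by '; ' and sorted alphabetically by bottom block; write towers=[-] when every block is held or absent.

towers=[A/B/E; C; F; H/D] holding=G

before: towers=[A/B/E; C/G; F; H/D] holding=-
pre[unstack(G, C)]: on(G,C) yes, clear(G) yes, handempty yes
all met → apply unstack(G, C)
after:  towers=[A/B/E; C; F; H/D] holding=G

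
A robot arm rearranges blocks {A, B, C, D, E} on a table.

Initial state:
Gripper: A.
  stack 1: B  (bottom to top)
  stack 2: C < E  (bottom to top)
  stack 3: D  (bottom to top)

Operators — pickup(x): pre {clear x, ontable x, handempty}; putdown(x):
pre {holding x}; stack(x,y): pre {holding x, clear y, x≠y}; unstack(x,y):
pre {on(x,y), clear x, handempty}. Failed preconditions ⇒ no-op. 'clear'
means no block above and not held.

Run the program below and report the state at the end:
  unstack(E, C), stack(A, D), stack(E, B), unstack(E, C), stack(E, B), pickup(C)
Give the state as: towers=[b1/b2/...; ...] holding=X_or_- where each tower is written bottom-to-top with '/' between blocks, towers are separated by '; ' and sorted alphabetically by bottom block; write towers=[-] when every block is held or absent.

step 1 (unstack(E, C)) [no-op]: towers=[B; C/E; D] holding=A
step 2 (stack(A, D)): towers=[B; C/E; D/A] holding=-
step 3 (stack(E, B)) [no-op]: towers=[B; C/E; D/A] holding=-
step 4 (unstack(E, C)): towers=[B; C; D/A] holding=E
step 5 (stack(E, B)): towers=[B/E; C; D/A] holding=-
step 6 (pickup(C)): towers=[B/E; D/A] holding=C

towers=[B/E; D/A] holding=C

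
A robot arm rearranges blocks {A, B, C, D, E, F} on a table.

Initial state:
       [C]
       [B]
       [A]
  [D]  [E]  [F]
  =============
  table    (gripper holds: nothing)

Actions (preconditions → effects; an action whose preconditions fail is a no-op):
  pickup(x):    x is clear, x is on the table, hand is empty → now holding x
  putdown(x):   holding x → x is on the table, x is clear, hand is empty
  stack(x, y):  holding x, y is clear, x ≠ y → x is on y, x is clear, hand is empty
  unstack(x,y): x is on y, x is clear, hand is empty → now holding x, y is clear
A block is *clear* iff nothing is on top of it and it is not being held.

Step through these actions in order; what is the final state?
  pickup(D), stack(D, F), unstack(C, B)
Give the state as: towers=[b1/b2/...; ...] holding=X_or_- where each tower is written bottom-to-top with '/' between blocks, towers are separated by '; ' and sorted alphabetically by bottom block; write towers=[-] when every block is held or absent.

towers=[E/A/B; F/D] holding=C

step 1 (pickup(D)): towers=[E/A/B/C; F] holding=D
step 2 (stack(D, F)): towers=[E/A/B/C; F/D] holding=-
step 3 (unstack(C, B)): towers=[E/A/B; F/D] holding=C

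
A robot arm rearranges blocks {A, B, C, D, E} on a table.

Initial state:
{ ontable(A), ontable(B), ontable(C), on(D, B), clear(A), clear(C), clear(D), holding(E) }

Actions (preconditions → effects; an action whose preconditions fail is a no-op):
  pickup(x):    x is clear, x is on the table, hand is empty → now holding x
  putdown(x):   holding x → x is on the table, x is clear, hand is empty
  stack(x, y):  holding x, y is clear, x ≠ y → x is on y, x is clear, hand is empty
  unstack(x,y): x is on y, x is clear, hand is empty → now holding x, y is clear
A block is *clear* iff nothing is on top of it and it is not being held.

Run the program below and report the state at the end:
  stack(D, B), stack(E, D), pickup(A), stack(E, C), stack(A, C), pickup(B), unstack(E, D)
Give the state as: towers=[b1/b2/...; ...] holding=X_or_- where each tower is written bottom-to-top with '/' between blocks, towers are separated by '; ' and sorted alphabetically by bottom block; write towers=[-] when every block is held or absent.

towers=[B/D; C/A] holding=E

step 1 (stack(D, B)) [no-op]: towers=[A; B/D; C] holding=E
step 2 (stack(E, D)): towers=[A; B/D/E; C] holding=-
step 3 (pickup(A)): towers=[B/D/E; C] holding=A
step 4 (stack(E, C)) [no-op]: towers=[B/D/E; C] holding=A
step 5 (stack(A, C)): towers=[B/D/E; C/A] holding=-
step 6 (pickup(B)) [no-op]: towers=[B/D/E; C/A] holding=-
step 7 (unstack(E, D)): towers=[B/D; C/A] holding=E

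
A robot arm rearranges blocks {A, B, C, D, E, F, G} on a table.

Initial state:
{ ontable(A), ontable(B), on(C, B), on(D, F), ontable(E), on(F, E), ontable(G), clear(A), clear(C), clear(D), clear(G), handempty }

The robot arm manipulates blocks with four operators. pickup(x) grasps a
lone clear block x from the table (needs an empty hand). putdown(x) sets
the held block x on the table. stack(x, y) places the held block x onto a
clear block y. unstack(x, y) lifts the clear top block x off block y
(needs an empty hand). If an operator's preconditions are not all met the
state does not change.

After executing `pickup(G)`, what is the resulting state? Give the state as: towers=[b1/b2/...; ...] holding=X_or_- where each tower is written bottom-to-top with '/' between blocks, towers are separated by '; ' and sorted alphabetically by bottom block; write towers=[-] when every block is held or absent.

towers=[A; B/C; E/F/D] holding=G

before: towers=[A; B/C; E/F/D; G] holding=-
pre[pickup(G)]: clear(G) ✓, ontable(G) ✓, handempty ✓
all met → apply pickup(G)
after:  towers=[A; B/C; E/F/D] holding=G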